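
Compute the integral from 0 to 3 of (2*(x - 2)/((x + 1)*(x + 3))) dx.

-log(2)

Factor the denominator: x**2 + 4*x + 3 = (x + 3)(x + 1).
Partial fractions: 2*(x - 2)/((x + 1)*(x + 3)) = 5/(x + 3) - 3/(x + 1).
An antiderivative is F(x) = -3*log(x + 1) + 5*log(x + 3).
Then F(3) - F(0) = (-log(2) + 5*log(3)) - (5*log(3)) = -log(2).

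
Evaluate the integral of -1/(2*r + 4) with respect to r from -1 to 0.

-log(2)/2

An antiderivative is F(r) = -log(2*r + 4)/2.
Then F(0) - F(-1) = (-log(2)) - (-log(2)/2) = -log(2)/2.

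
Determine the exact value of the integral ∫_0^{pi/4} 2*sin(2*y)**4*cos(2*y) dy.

Let u = sin(2*y), so du = 2*cos(2*y) dy. When y = 0, u = 0; when y = pi/4, u = 1.
The integral becomes ∫ u**4 du from 0 to 1, with antiderivative u**5/5.
Back in y: F(y) = sin(2*y)**5/5.
Then F(pi/4) - F(0) = (1/5) - (0) = 1/5.

1/5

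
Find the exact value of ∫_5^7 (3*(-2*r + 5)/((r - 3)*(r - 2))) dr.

Factor the denominator: r**2 - 5*r + 6 = (r - 2)(r - 3).
Partial fractions: 3*(-2*r + 5)/((r - 3)*(r - 2)) = -3/(r - 2) - 3/(r - 3).
An antiderivative is F(r) = -3*log(r - 3) - 3*log(r - 2).
Then F(7) - F(5) = (-3*log(5) - 6*log(2)) - (-3*log(3) - 3*log(2)) = -3*log(5) - 3*log(2) + 3*log(3).

-3*log(5) - 3*log(2) + 3*log(3)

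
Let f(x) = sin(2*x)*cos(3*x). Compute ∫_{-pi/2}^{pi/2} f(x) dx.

Use the identity sin(2*x)cos(3*x) = [sin(5*x) + sin(-x)]/2.
An antiderivative is F(x) = cos(x)/2 - cos(5*x)/10.
Then F(pi/2) - F(-pi/2) = (0) - (0) = 0.

0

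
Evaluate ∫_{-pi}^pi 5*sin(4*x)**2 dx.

Use the identity sin^2(4*x) = (1 - cos(8*x))/2.
An antiderivative is F(x) = 5*x/2 - 5*sin(8*x)/16.
Then F(pi) - F(-pi) = (5*pi/2) - (-5*pi/2) = 5*pi.

5*pi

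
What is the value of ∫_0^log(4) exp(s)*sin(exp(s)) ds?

cos(1) - cos(4)

Let u = exp(s), so du = exp(s) ds. When s = 0, u = 1; when s = log(4), u = 4.
The integral becomes ∫ sin(u) du from 1 to 4, with antiderivative -cos(u).
Back in s: F(s) = -cos(exp(s)).
Then F(log(4)) - F(0) = (-cos(4)) - (-cos(1)) = cos(1) - cos(4).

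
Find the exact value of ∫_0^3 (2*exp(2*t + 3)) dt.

-exp(3) + exp(9)

Let u = 2*t + 3, so du = 2 dt. When t = 0, u = 3; when t = 3, u = 9.
The integral becomes ∫ exp(u) du from 3 to 9, with antiderivative exp(u).
Back in t: F(t) = exp(2*t + 3).
Then F(3) - F(0) = (exp(9)) - (exp(3)) = -exp(3) + exp(9).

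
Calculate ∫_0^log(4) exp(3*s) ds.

Let u = exp(s), so du = exp(s) ds. When s = 0, u = 1; when s = log(4), u = 4.
The integral becomes ∫ u**2 du from 1 to 4, with antiderivative u**3/3.
Back in s: F(s) = exp(3*s)/3.
Then F(log(4)) - F(0) = (64/3) - (1/3) = 21.

21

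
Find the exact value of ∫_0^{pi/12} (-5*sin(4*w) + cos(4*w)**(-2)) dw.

-5/8 + sqrt(3)/4

An antiderivative is F(w) = 5*cos(4*w)/4 + tan(4*w)/4.
Then F(pi/12) - F(0) = (sqrt(3)/4 + 5/8) - (5/4) = -5/8 + sqrt(3)/4.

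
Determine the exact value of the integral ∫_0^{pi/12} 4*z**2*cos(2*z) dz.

-1/2 + pi**2/144 + sqrt(3)*pi/12

Integrate by parts twice (u = z^2, dv = 4*cos(2*z) dz).
An antiderivative is F(z) = 2*z**2*sin(2*z) + 2*z*cos(2*z) - sin(2*z).
Then F(pi/12) - F(0) = (-1/2 + pi**2/144 + sqrt(3)*pi/12) - (0) = -1/2 + pi**2/144 + sqrt(3)*pi/12.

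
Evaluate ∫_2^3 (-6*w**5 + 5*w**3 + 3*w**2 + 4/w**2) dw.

By the power rule, an antiderivative is F(w) = -w**6 + 5*w**4/4 + w**3 - 4/w.
Then F(3) - F(2) = (-7225/12) - (-38) = -6769/12.

-6769/12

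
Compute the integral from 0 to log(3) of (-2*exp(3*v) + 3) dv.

-52/3 + log(27)

An antiderivative is F(v) = -2*exp(3*v)/3 + 3*v.
Then F(log(3)) - F(0) = (-18 + 3*log(3)) - (-2/3) = -52/3 + log(27).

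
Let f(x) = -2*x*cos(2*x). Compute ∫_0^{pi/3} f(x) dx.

-sqrt(3)*pi/6 + 3/4

Integrate by parts once (u = x, dv = -2*cos(2*x) dx).
An antiderivative is F(x) = -x*sin(2*x) - cos(2*x)/2.
Then F(pi/3) - F(0) = (-sqrt(3)*pi/6 + 1/4) - (-1/2) = -sqrt(3)*pi/6 + 3/4.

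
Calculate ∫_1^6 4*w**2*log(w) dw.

-860/9 + 288*log(2) + 288*log(3)

Integrate by parts once (u = ln w, dv = 4*w**2 dw).
An antiderivative is F(w) = 4*w**3*(3*log(w) - 1)/9.
Then F(6) - F(1) = (-96 + 288*log(2) + 288*log(3)) - (-4/9) = -860/9 + 288*log(2) + 288*log(3).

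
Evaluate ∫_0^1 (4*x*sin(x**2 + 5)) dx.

Let u = x**2 + 5, so du = 2*x dx. When x = 0, u = 5; when x = 1, u = 6.
The integral becomes 2·∫ sin(u) du from 5 to 6, with antiderivative -2*cos(u).
Back in x: F(x) = -2*cos(x**2 + 5).
Then F(1) - F(0) = (-2*cos(6)) - (-2*cos(5)) = -2*cos(6) + 2*cos(5).

-2*cos(6) + 2*cos(5)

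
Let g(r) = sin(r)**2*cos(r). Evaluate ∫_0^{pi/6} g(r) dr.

1/24

Let u = sin(r), so du = cos(r) dr. When r = 0, u = 0; when r = pi/6, u = 1/2.
The integral becomes ∫ u**2 du from 0 to 1/2, with antiderivative u**3/3.
Back in r: F(r) = sin(r)**3/3.
Then F(pi/6) - F(0) = (1/24) - (0) = 1/24.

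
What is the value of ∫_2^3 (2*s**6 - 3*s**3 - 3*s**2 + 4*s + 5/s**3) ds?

By the power rule, an antiderivative is F(s) = 2*s**7/7 - 3*s**4/4 - s**3 + 2*s**2 - 5/(2*s**2).
Then F(3) - F(2) = (139817/252) - (1341/56) = 267565/504.

267565/504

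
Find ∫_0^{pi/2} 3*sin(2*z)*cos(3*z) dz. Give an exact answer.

Use the identity sin(2*z)cos(3*z) = [sin(5*z) + sin(-z)]/2.
An antiderivative is F(z) = 3*cos(z)/2 - 3*cos(5*z)/10.
Then F(pi/2) - F(0) = (0) - (6/5) = -6/5.

-6/5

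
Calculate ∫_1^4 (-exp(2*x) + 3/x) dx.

An antiderivative is F(x) = -exp(2*x)/2 + 3*log(x).
Then F(4) - F(1) = (-exp(8)/2 + log(64)) - (-exp(2)/2) = -exp(8)/2 + exp(2)/2 + log(64).

-exp(8)/2 + exp(2)/2 + log(64)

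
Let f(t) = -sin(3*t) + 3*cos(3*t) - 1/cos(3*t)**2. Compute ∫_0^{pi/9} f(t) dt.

-1/6 + sqrt(3)/6

An antiderivative is F(t) = sin(3*t) + cos(3*t)/3 - tan(3*t)/3.
Then F(pi/9) - F(0) = (1/6 + sqrt(3)/6) - (1/3) = -1/6 + sqrt(3)/6.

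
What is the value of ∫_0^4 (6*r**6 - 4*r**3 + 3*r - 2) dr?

By the power rule, an antiderivative is F(r) = 6*r**7/7 - r**4 + 3*r**2/2 - 2*r.
Then F(4) - F(0) = (96624/7) - (0) = 96624/7.

96624/7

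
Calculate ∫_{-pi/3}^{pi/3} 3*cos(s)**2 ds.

3*sqrt(3)/4 + pi

Use the identity cos^2(s) = (1 + cos(2*s))/2.
An antiderivative is F(s) = 3*s/2 + 3*sin(2*s)/4.
Then F(pi/3) - F(-pi/3) = (3*sqrt(3)/8 + pi/2) - (-pi/2 - 3*sqrt(3)/8) = 3*sqrt(3)/4 + pi.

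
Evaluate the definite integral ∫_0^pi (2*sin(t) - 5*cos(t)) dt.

4

An antiderivative is F(t) = -5*sin(t) - 2*cos(t).
Then F(pi) - F(0) = (2) - (-2) = 4.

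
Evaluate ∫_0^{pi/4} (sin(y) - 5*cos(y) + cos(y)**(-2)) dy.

An antiderivative is F(y) = -5*sin(y) - cos(y) + tan(y).
Then F(pi/4) - F(0) = (1 - 3*sqrt(2)) - (-1) = 2 - 3*sqrt(2).

2 - 3*sqrt(2)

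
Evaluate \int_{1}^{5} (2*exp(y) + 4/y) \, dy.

-2*exp(1) + 4*log(5) + 2*exp(5)

An antiderivative is F(y) = 2*exp(y) + 4*log(y).
Then F(5) - F(1) = (4*log(5) + 2*exp(5)) - (2*exp(1)) = -2*exp(1) + 4*log(5) + 2*exp(5).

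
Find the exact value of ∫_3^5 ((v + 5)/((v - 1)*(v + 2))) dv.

log(20/7)

Factor the denominator: v**2 + v - 2 = (v + 2)(v - 1).
Partial fractions: (v + 5)/((v - 1)*(v + 2)) = -1/(v + 2) + 2/(v - 1).
An antiderivative is F(v) = 2*log(v - 1) - log(v + 2).
Then F(5) - F(3) = (log(16/7)) - (log(4/5)) = log(20/7).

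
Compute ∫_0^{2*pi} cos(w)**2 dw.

Use the identity cos^2(w) = (1 + cos(2*w))/2.
An antiderivative is F(w) = w/2 + sin(2*w)/4.
Then F(2*pi) - F(0) = (pi) - (0) = pi.

pi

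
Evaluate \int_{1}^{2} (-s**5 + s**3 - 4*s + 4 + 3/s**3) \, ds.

-61/8

By the power rule, an antiderivative is F(s) = -s**6/6 + s**4/4 - 2*s**2 + 4*s - 3/(2*s**2).
Then F(2) - F(1) = (-169/24) - (7/12) = -61/8.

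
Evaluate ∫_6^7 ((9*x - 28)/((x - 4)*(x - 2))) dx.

Factor the denominator: x**2 - 6*x + 8 = (x - 2)(x - 4).
Partial fractions: (9*x - 28)/((x - 4)*(x - 2)) = 5/(x - 2) + 4/(x - 4).
An antiderivative is F(x) = 4*log(x - 4) + 5*log(x - 2).
Then F(7) - F(6) = (4*log(3) + 5*log(5)) - (14*log(2)) = -14*log(2) + 4*log(3) + 5*log(5).

-14*log(2) + 4*log(3) + 5*log(5)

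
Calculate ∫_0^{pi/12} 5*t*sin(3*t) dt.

5*sqrt(2)*(4 - pi)/72

Integrate by parts once (u = t, dv = 5*sin(3*t) dt).
An antiderivative is F(t) = -5*t*cos(3*t)/3 + 5*sin(3*t)/9.
Then F(pi/12) - F(0) = (5*sqrt(2)*(4 - pi)/72) - (0) = 5*sqrt(2)*(4 - pi)/72.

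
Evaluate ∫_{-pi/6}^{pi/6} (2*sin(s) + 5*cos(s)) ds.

An antiderivative is F(s) = 5*sin(s) - 2*cos(s).
Then F(pi/6) - F(-pi/6) = (5/2 - sqrt(3)) - (-5/2 - sqrt(3)) = 5.

5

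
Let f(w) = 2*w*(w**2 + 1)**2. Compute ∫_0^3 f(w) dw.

333

Let u = w**2 + 1, so du = 2*w dw. When w = 0, u = 1; when w = 3, u = 10.
The integral becomes ∫ u**2 du from 1 to 10, with antiderivative u**3/3.
Back in w: F(w) = (w**2 + 1)**3/3.
Then F(3) - F(0) = (1000/3) - (1/3) = 333.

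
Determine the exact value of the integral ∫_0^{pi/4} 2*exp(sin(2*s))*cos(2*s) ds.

Let u = sin(2*s), so du = 2*cos(2*s) ds. When s = 0, u = 0; when s = pi/4, u = 1.
The integral becomes ∫ exp(u) du from 0 to 1, with antiderivative exp(u).
Back in s: F(s) = exp(sin(2*s)).
Then F(pi/4) - F(0) = (E) - (1) = -1 + E.

-1 + E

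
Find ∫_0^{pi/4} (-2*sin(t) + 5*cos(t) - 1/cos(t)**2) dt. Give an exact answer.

An antiderivative is F(t) = 5*sin(t) + 2*cos(t) - tan(t).
Then F(pi/4) - F(0) = (-1 + 7*sqrt(2)/2) - (2) = -3 + 7*sqrt(2)/2.

-3 + 7*sqrt(2)/2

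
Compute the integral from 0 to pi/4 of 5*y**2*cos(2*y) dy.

-5/4 + 5*pi**2/32

Integrate by parts twice (u = y^2, dv = 5*cos(2*y) dy).
An antiderivative is F(y) = 5*y**2*sin(2*y)/2 + 5*y*cos(2*y)/2 - 5*sin(2*y)/4.
Then F(pi/4) - F(0) = (-5/4 + 5*pi**2/32) - (0) = -5/4 + 5*pi**2/32.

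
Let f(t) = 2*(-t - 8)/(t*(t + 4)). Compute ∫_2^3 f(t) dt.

-6*log(3) + 2*log(2) + 2*log(7)

Factor the denominator: t**2 + 4*t = (t + 4)t.
Partial fractions: 2*(-t - 8)/(t*(t + 4)) = 2/(t + 4) - 4/t.
An antiderivative is F(t) = -4*log(t) + 2*log(t + 4).
Then F(3) - F(2) = (log(49/81)) - (log(9/4)) = -6*log(3) + 2*log(2) + 2*log(7).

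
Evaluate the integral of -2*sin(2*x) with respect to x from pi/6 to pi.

An antiderivative is F(x) = cos(2*x).
Then F(pi) - F(pi/6) = (1) - (1/2) = 1/2.

1/2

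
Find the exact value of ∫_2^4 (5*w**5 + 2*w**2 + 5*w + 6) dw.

By the power rule, an antiderivative is F(w) = 5*w**6/6 + 2*w**3/3 + 5*w**2/2 + 6*w.
Then F(4) - F(2) = (3520) - (242/3) = 10318/3.

10318/3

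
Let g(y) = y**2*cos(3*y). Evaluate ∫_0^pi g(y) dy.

-2*pi/9

Integrate by parts twice (u = y^2, dv = cos(3*y) dy).
An antiderivative is F(y) = y**2*sin(3*y)/3 + 2*y*cos(3*y)/9 - 2*sin(3*y)/27.
Then F(pi) - F(0) = (-2*pi/9) - (0) = -2*pi/9.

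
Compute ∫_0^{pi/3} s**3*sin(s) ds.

Integrate by parts 3 times (u = s^3, dv = sin(s) ds).
An antiderivative is F(s) = -s**3*cos(s) + 3*s**2*sin(s) + 6*s*cos(s) - 6*sin(s).
Then F(pi/3) - F(0) = (-3*sqrt(3) - pi**3/54 + sqrt(3)*pi**2/6 + pi) - (0) = -3*sqrt(3) - pi**3/54 + sqrt(3)*pi**2/6 + pi.

-3*sqrt(3) - pi**3/54 + sqrt(3)*pi**2/6 + pi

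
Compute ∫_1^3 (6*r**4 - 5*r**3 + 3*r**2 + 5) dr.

1132/5

By the power rule, an antiderivative is F(r) = 6*r**5/5 - 5*r**4/4 + r**3 + 5*r.
Then F(3) - F(1) = (4647/20) - (119/20) = 1132/5.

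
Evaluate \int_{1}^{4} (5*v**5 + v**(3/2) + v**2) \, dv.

By the power rule, an antiderivative is F(v) = 5*v**6/6 + 2*v**(5/2)/5 + v**3/3.
Then F(4) - F(1) = (51712/15) - (47/30) = 34459/10.

34459/10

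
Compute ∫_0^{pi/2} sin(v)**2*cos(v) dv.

1/3

Let u = sin(v), so du = cos(v) dv. When v = 0, u = 0; when v = pi/2, u = 1.
The integral becomes ∫ u**2 du from 0 to 1, with antiderivative u**3/3.
Back in v: F(v) = sin(v)**3/3.
Then F(pi/2) - F(0) = (1/3) - (0) = 1/3.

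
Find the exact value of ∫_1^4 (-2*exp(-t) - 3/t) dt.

An antiderivative is F(t) = -3*log(t) + 2*exp(-t).
Then F(4) - F(1) = (-6*log(2) + 2*exp(-4)) - (2*exp(-1)) = -6*log(2) - 2*exp(-1) + 2*exp(-4).

-6*log(2) - 2*exp(-1) + 2*exp(-4)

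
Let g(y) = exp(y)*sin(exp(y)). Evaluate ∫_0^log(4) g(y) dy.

cos(1) - cos(4)

Let u = exp(y), so du = exp(y) dy. When y = 0, u = 1; when y = log(4), u = 4.
The integral becomes ∫ sin(u) du from 1 to 4, with antiderivative -cos(u).
Back in y: F(y) = -cos(exp(y)).
Then F(log(4)) - F(0) = (-cos(4)) - (-cos(1)) = cos(1) - cos(4).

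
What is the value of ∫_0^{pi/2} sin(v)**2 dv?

pi/4

Use the identity sin^2(v) = (1 - cos(2*v))/2.
An antiderivative is F(v) = v/2 - sin(2*v)/4.
Then F(pi/2) - F(0) = (pi/4) - (0) = pi/4.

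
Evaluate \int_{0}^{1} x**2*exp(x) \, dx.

-2 + E

Integrate by parts twice (u = x^2, dv = exp(x) dx).
An antiderivative is F(x) = (x**2 - 2*x + 2)*exp(x).
Then F(1) - F(0) = (E) - (2) = -2 + E.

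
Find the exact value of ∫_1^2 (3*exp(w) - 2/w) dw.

An antiderivative is F(w) = 3*exp(w) - 2*log(w).
Then F(2) - F(1) = (-log(4) + 3*exp(2)) - (3*exp(1)) = -3*exp(1) - log(4) + 3*exp(2).

-3*exp(1) - log(4) + 3*exp(2)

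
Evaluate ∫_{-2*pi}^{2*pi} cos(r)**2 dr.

2*pi

Use the identity cos^2(r) = (1 + cos(2*r))/2.
An antiderivative is F(r) = r/2 + sin(2*r)/4.
Then F(2*pi) - F(-2*pi) = (pi) - (-pi) = 2*pi.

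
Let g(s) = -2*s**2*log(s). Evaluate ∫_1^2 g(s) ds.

Integrate by parts once (u = ln s, dv = -2*s**2 ds).
An antiderivative is F(s) = -2*s**3*(3*log(s) - 1)/9.
Then F(2) - F(1) = (16/9 - 16*log(2)/3) - (2/9) = 14/9 - 16*log(2)/3.

14/9 - 16*log(2)/3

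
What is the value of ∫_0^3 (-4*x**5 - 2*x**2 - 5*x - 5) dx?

-1083/2

By the power rule, an antiderivative is F(x) = -2*x**6/3 - 2*x**3/3 - 5*x**2/2 - 5*x.
Then F(3) - F(0) = (-1083/2) - (0) = -1083/2.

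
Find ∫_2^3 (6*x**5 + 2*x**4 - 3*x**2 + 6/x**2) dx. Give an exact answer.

3657/5

By the power rule, an antiderivative is F(x) = x**6 + 2*x**5/5 - x**3 - 6/x.
Then F(3) - F(2) = (3986/5) - (329/5) = 3657/5.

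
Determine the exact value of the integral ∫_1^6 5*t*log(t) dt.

-175/4 + 90*log(2) + 90*log(3)

Integrate by parts once (u = ln t, dv = 5*t dt).
An antiderivative is F(t) = 5*t**2*(2*log(t) - 1)/4.
Then F(6) - F(1) = (-45 + 90*log(2) + 90*log(3)) - (-5/4) = -175/4 + 90*log(2) + 90*log(3).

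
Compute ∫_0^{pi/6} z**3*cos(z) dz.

Integrate by parts 3 times (u = z^3, dv = cos(z) dz).
An antiderivative is F(z) = z**3*sin(z) + 3*z**2*cos(z) - 6*z*sin(z) - 6*cos(z).
Then F(pi/6) - F(0) = (-3*sqrt(3) - pi/2 + pi**3/432 + sqrt(3)*pi**2/24) - (-6) = -3*sqrt(3) - pi/2 + pi**3/432 + sqrt(3)*pi**2/24 + 6.

-3*sqrt(3) - pi/2 + pi**3/432 + sqrt(3)*pi**2/24 + 6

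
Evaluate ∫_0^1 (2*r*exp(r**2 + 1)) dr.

Let u = r**2 + 1, so du = 2*r dr. When r = 0, u = 1; when r = 1, u = 2.
The integral becomes ∫ exp(u) du from 1 to 2, with antiderivative exp(u).
Back in r: F(r) = exp(r**2 + 1).
Then F(1) - F(0) = (exp(2)) - (exp(1)) = -exp(1) + exp(2).

-exp(1) + exp(2)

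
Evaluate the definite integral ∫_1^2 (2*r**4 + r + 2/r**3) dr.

293/20

By the power rule, an antiderivative is F(r) = 2*r**5/5 + r**2/2 - 1/r**2.
Then F(2) - F(1) = (291/20) - (-1/10) = 293/20.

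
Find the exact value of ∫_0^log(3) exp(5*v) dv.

Let u = exp(v), so du = exp(v) dv. When v = 0, u = 1; when v = log(3), u = 3.
The integral becomes ∫ u**4 du from 1 to 3, with antiderivative u**5/5.
Back in v: F(v) = exp(5*v)/5.
Then F(log(3)) - F(0) = (243/5) - (1/5) = 242/5.

242/5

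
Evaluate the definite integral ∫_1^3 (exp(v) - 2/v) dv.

An antiderivative is F(v) = exp(v) - 2*log(v).
Then F(3) - F(1) = (-log(9) + exp(3)) - (exp(1)) = -exp(1) - log(9) + exp(3).

-exp(1) - log(9) + exp(3)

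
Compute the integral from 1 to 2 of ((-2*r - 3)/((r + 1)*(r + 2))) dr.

-log(2)

Factor the denominator: r**2 + 3*r + 2 = (r + 2)(r + 1).
Partial fractions: (-2*r - 3)/((r + 1)*(r + 2)) = -1/(r + 2) - 1/(r + 1).
An antiderivative is F(r) = -log(r + 1) - log(r + 2).
Then F(2) - F(1) = (-log(12)) - (-log(6)) = -log(2).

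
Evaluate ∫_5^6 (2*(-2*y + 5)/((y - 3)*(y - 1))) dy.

-3*log(5) - log(3) + 7*log(2)

Factor the denominator: y**2 - 4*y + 3 = (y - 1)(y - 3).
Partial fractions: 2*(-2*y + 5)/((y - 3)*(y - 1)) = -3/(y - 1) - 1/(y - 3).
An antiderivative is F(y) = -log(y - 3) - 3*log(y - 1).
Then F(6) - F(5) = (-3*log(5) - log(3)) - (-7*log(2)) = -3*log(5) - log(3) + 7*log(2).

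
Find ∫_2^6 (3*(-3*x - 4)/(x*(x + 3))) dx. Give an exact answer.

Factor the denominator: x**2 + 3*x = (x + 3)x.
Partial fractions: 3*(-3*x - 4)/(x*(x + 3)) = -5/(x + 3) - 4/x.
An antiderivative is F(x) = -4*log(x) - 5*log(x + 3).
Then F(6) - F(2) = (-14*log(3) - 4*log(2)) - (-5*log(5) - 4*log(2)) = -14*log(3) + 5*log(5).

-14*log(3) + 5*log(5)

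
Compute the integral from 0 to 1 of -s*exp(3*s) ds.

-2*exp(3)/9 - 1/9

Integrate by parts once (u = s, dv = -exp(3*s) ds).
An antiderivative is F(s) = (-3*s + 1)*exp(3*s)/9.
Then F(1) - F(0) = (-2*exp(3)/9) - (1/9) = -2*exp(3)/9 - 1/9.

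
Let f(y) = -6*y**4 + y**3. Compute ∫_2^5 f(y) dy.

By the power rule, an antiderivative is F(y) = -6*y**5/5 + y**4/4.
Then F(5) - F(2) = (-14375/4) - (-172/5) = -71187/20.

-71187/20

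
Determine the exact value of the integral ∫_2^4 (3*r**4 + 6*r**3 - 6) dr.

4716/5

By the power rule, an antiderivative is F(r) = 3*r**5/5 + 3*r**4/2 - 6*r.
Then F(4) - F(2) = (4872/5) - (156/5) = 4716/5.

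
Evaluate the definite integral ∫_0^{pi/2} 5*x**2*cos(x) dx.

-10 + 5*pi**2/4

Integrate by parts twice (u = x^2, dv = 5*cos(x) dx).
An antiderivative is F(x) = 5*x**2*sin(x) + 10*x*cos(x) - 10*sin(x).
Then F(pi/2) - F(0) = (-10 + 5*pi**2/4) - (0) = -10 + 5*pi**2/4.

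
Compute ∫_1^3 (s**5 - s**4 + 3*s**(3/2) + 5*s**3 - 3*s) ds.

By the power rule, an antiderivative is F(s) = s**6/6 + 6*s**(5/2)/5 - s**5/5 + 5*s**4/4 - 3*s**2/2.
Then F(3) - F(1) = (54*sqrt(3)/5 + 3213/20) - (11/12) = 54*sqrt(3)/5 + 2396/15.

54*sqrt(3)/5 + 2396/15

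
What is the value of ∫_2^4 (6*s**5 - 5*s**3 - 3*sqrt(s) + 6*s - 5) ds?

By the power rule, an antiderivative is F(s) = s**6 - 5*s**4/4 - 2*s**(3/2) + 3*s**2 - 5*s.
Then F(4) - F(2) = (3788) - (46 - 4*sqrt(2)) = 4*sqrt(2) + 3742.

4*sqrt(2) + 3742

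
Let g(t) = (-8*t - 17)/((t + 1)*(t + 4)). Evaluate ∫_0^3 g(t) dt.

Factor the denominator: t**2 + 5*t + 4 = (t + 4)(t + 1).
Partial fractions: (-8*t - 17)/((t + 1)*(t + 4)) = -5/(t + 4) - 3/(t + 1).
An antiderivative is F(t) = -3*log(t + 1) - 5*log(t + 4).
Then F(3) - F(0) = (-5*log(7) - 6*log(2)) - (-10*log(2)) = -5*log(7) + 4*log(2).

-5*log(7) + 4*log(2)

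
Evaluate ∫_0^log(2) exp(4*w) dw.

Let u = exp(w), so du = exp(w) dw. When w = 0, u = 1; when w = log(2), u = 2.
The integral becomes ∫ u**3 du from 1 to 2, with antiderivative u**4/4.
Back in w: F(w) = exp(4*w)/4.
Then F(log(2)) - F(0) = (4) - (1/4) = 15/4.

15/4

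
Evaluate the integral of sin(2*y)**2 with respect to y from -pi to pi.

Use the identity sin^2(2*y) = (1 - cos(4*y))/2.
An antiderivative is F(y) = y/2 - sin(4*y)/8.
Then F(pi) - F(-pi) = (pi/2) - (-pi/2) = pi.

pi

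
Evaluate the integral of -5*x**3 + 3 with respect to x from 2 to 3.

By the power rule, an antiderivative is F(x) = -5*x**4/4 + 3*x.
Then F(3) - F(2) = (-369/4) - (-14) = -313/4.

-313/4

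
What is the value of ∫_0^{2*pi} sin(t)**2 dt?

pi

Use the identity sin^2(t) = (1 - cos(2*t))/2.
An antiderivative is F(t) = t/2 - sin(2*t)/4.
Then F(2*pi) - F(0) = (pi) - (0) = pi.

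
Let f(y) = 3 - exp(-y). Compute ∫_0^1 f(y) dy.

An antiderivative is F(y) = 3*y + exp(-y).
Then F(1) - F(0) = (exp(-1) + 3) - (1) = exp(-1) + 2.

exp(-1) + 2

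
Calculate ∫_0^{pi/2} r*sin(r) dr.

1

Integrate by parts once (u = r, dv = sin(r) dr).
An antiderivative is F(r) = -r*cos(r) + sin(r).
Then F(pi/2) - F(0) = (1) - (0) = 1.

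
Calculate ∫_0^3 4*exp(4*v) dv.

-1 + exp(12)

Let u = 4*v, so du = 4 dv. When v = 0, u = 0; when v = 3, u = 12.
The integral becomes ∫ exp(u) du from 0 to 12, with antiderivative exp(u).
Back in v: F(v) = exp(4*v).
Then F(3) - F(0) = (exp(12)) - (1) = -1 + exp(12).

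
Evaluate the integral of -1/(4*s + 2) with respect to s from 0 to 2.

An antiderivative is F(s) = -log(4*s + 2)/4.
Then F(2) - F(0) = (-log(10)/4) - (-log(2)/4) = -log(10)/4 + log(2)/4.

-log(10)/4 + log(2)/4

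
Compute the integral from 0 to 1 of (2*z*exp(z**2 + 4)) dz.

Let u = z**2 + 4, so du = 2*z dz. When z = 0, u = 4; when z = 1, u = 5.
The integral becomes ∫ exp(u) du from 4 to 5, with antiderivative exp(u).
Back in z: F(z) = exp(z**2 + 4).
Then F(1) - F(0) = (exp(5)) - (exp(4)) = -exp(4) + exp(5).

-exp(4) + exp(5)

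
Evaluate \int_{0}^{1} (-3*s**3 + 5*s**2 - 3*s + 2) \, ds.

17/12

By the power rule, an antiderivative is F(s) = -3*s**4/4 + 5*s**3/3 - 3*s**2/2 + 2*s.
Then F(1) - F(0) = (17/12) - (0) = 17/12.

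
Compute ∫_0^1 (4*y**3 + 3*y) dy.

By the power rule, an antiderivative is F(y) = y**4 + 3*y**2/2.
Then F(1) - F(0) = (5/2) - (0) = 5/2.

5/2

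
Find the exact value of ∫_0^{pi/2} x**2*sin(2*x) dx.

-1/2 + pi**2/8

Integrate by parts twice (u = x^2, dv = sin(2*x) dx).
An antiderivative is F(x) = -x**2*cos(2*x)/2 + x*sin(2*x)/2 + cos(2*x)/4.
Then F(pi/2) - F(0) = (-1/4 + pi**2/8) - (1/4) = -1/2 + pi**2/8.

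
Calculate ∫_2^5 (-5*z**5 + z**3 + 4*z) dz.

By the power rule, an antiderivative is F(z) = -5*z**6/6 + z**4/4 + 2*z**2.
Then F(5) - F(2) = (-153775/12) - (-124/3) = -51093/4.

-51093/4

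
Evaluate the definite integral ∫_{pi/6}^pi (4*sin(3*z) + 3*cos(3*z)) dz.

An antiderivative is F(z) = sin(3*z) - 4*cos(3*z)/3.
Then F(pi) - F(pi/6) = (4/3) - (1) = 1/3.

1/3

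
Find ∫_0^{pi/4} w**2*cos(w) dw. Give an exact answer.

Integrate by parts twice (u = w^2, dv = cos(w) dw).
An antiderivative is F(w) = w**2*sin(w) + 2*w*cos(w) - 2*sin(w).
Then F(pi/4) - F(0) = (sqrt(2)*(-32 + pi**2 + 8*pi)/32) - (0) = sqrt(2)*(-32 + pi**2 + 8*pi)/32.

sqrt(2)*(-32 + pi**2 + 8*pi)/32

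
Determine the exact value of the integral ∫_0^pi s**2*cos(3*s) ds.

Integrate by parts twice (u = s^2, dv = cos(3*s) ds).
An antiderivative is F(s) = s**2*sin(3*s)/3 + 2*s*cos(3*s)/9 - 2*sin(3*s)/27.
Then F(pi) - F(0) = (-2*pi/9) - (0) = -2*pi/9.

-2*pi/9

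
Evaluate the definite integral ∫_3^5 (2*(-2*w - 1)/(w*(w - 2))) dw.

Factor the denominator: w**2 - 2*w = w(w - 2).
Partial fractions: 2*(-2*w - 1)/(w*(w - 2)) = 1/w - 5/(w - 2).
An antiderivative is F(w) = log(w) - 5*log(w - 2).
Then F(5) - F(3) = (-5*log(3) + log(5)) - (log(3)) = -6*log(3) + log(5).

-6*log(3) + log(5)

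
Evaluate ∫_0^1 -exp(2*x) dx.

1/2 - exp(2)/2

An antiderivative is F(x) = -exp(2*x)/2.
Then F(1) - F(0) = (-exp(2)/2) - (-1/2) = 1/2 - exp(2)/2.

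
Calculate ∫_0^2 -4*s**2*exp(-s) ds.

Integrate by parts twice (u = s^2, dv = -4*exp(-s) ds).
An antiderivative is F(s) = (4*s**2 + 8*s + 8)*exp(-s).
Then F(2) - F(0) = (40*exp(-2)) - (8) = -8 + 40*exp(-2).

-8 + 40*exp(-2)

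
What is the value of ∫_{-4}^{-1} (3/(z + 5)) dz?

log(64)

An antiderivative is F(z) = 3*log(z + 5).
Then F(-1) - F(-4) = (log(64)) - (0) = log(64).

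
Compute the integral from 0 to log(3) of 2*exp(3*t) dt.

Let u = exp(t), so du = exp(t) dt. When t = 0, u = 1; when t = log(3), u = 3.
The integral becomes 2·∫ u**2 du from 1 to 3, with antiderivative 2*u**3/3.
Back in t: F(t) = 2*exp(3*t)/3.
Then F(log(3)) - F(0) = (18) - (2/3) = 52/3.

52/3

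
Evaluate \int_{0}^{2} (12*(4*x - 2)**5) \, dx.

23296

Let u = 4*x - 2, so du = 4 dx. When x = 0, u = -2; when x = 2, u = 6.
The integral becomes 3·∫ u**5 du from -2 to 6, with antiderivative u**6/2.
Back in x: F(x) = (4*x - 2)**6/2.
Then F(2) - F(0) = (23328) - (32) = 23296.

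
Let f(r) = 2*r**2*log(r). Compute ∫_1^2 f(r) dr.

-14/9 + 16*log(2)/3

Integrate by parts once (u = ln r, dv = 2*r**2 dr).
An antiderivative is F(r) = 2*r**3*(3*log(r) - 1)/9.
Then F(2) - F(1) = (-16/9 + 16*log(2)/3) - (-2/9) = -14/9 + 16*log(2)/3.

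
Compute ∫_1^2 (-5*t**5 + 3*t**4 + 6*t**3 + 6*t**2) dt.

13/5

By the power rule, an antiderivative is F(t) = -5*t**6/6 + 3*t**5/5 + 3*t**4/2 + 2*t**3.
Then F(2) - F(1) = (88/15) - (49/15) = 13/5.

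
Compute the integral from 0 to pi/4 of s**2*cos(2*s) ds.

Integrate by parts twice (u = s^2, dv = cos(2*s) ds).
An antiderivative is F(s) = s**2*sin(2*s)/2 + s*cos(2*s)/2 - sin(2*s)/4.
Then F(pi/4) - F(0) = (-1/4 + pi**2/32) - (0) = -1/4 + pi**2/32.

-1/4 + pi**2/32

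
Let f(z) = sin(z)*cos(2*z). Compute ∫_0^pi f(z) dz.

-2/3

Use the identity sin(z)cos(2*z) = [sin(3*z) + sin(-z)]/2.
An antiderivative is F(z) = cos(z)/2 - cos(3*z)/6.
Then F(pi) - F(0) = (-1/3) - (1/3) = -2/3.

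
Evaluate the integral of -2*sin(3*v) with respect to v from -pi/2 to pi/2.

An antiderivative is F(v) = 2*cos(3*v)/3.
Then F(pi/2) - F(-pi/2) = (0) - (0) = 0.

0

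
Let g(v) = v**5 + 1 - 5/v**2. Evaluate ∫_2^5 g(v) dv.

By the power rule, an antiderivative is F(v) = v**6/6 + v + 5/v.
Then F(5) - F(2) = (15661/6) - (91/6) = 2595.

2595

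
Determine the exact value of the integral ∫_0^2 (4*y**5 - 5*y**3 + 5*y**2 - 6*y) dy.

24

By the power rule, an antiderivative is F(y) = 2*y**6/3 - 5*y**4/4 + 5*y**3/3 - 3*y**2.
Then F(2) - F(0) = (24) - (0) = 24.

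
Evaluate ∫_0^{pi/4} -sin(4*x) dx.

An antiderivative is F(x) = cos(4*x)/4.
Then F(pi/4) - F(0) = (-1/4) - (1/4) = -1/2.

-1/2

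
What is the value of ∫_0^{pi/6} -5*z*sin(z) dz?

Integrate by parts once (u = z, dv = -5*sin(z) dz).
An antiderivative is F(z) = 5*z*cos(z) - 5*sin(z).
Then F(pi/6) - F(0) = (-5/2 + 5*sqrt(3)*pi/12) - (0) = -5/2 + 5*sqrt(3)*pi/12.

-5/2 + 5*sqrt(3)*pi/12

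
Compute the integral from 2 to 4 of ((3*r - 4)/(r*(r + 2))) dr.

-7*log(2) + 5*log(3)

Factor the denominator: r**2 + 2*r = (r + 2)r.
Partial fractions: (3*r - 4)/(r*(r + 2)) = 5/(r + 2) - 2/r.
An antiderivative is F(r) = -2*log(r) + 5*log(r + 2).
Then F(4) - F(2) = (log(2) + 5*log(3)) - (8*log(2)) = -7*log(2) + 5*log(3).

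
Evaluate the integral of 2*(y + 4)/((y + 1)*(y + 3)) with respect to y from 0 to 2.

Factor the denominator: y**2 + 4*y + 3 = (y + 3)(y + 1).
Partial fractions: 2*(y + 4)/((y + 1)*(y + 3)) = -1/(y + 3) + 3/(y + 1).
An antiderivative is F(y) = 3*log(y + 1) - log(y + 3).
Then F(2) - F(0) = (log(27/5)) - (-log(3)) = log(81/5).

log(81/5)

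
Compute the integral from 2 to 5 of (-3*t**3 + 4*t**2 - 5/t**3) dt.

-12051/40

By the power rule, an antiderivative is F(t) = -3*t**4/4 + 4*t**3/3 + 5/(2*t**2).
Then F(5) - F(2) = (-18119/60) - (-17/24) = -12051/40.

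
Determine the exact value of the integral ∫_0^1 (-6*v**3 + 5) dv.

By the power rule, an antiderivative is F(v) = -3*v**4/2 + 5*v.
Then F(1) - F(0) = (7/2) - (0) = 7/2.

7/2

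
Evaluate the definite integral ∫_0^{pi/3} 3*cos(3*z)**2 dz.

Use the identity cos^2(3*z) = (1 + cos(6*z))/2.
An antiderivative is F(z) = 3*z/2 + sin(6*z)/4.
Then F(pi/3) - F(0) = (pi/2) - (0) = pi/2.

pi/2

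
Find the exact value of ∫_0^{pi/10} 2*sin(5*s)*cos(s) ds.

Use the identity sin(5*s)cos(s) = [sin(6*s) + sin(4*s)]/2.
An antiderivative is F(s) = -cos(4*s)/4 - cos(6*s)/6.
Then F(pi/10) - F(0) = (1/48 - sqrt(5)/48) - (-5/12) = 7/16 - sqrt(5)/48.

7/16 - sqrt(5)/48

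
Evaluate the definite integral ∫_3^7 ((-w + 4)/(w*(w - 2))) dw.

log(45/49)

Factor the denominator: w**2 - 2*w = w(w - 2).
Partial fractions: (-w + 4)/(w*(w - 2)) = -2/w + 1/(w - 2).
An antiderivative is F(w) = -2*log(w) + log(w - 2).
Then F(7) - F(3) = (log(5/49)) - (-log(9)) = log(45/49).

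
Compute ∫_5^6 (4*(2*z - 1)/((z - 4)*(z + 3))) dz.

-8*log(2) + 8*log(3)

Factor the denominator: z**2 - z - 12 = (z + 3)(z - 4).
Partial fractions: 4*(2*z - 1)/((z - 4)*(z + 3)) = 4/(z + 3) + 4/(z - 4).
An antiderivative is F(z) = 4*log(z - 4) + 4*log(z + 3).
Then F(6) - F(5) = (4*log(2) + 8*log(3)) - (12*log(2)) = -8*log(2) + 8*log(3).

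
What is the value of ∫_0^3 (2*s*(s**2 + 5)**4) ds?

534699/5

Let u = s**2 + 5, so du = 2*s ds. When s = 0, u = 5; when s = 3, u = 14.
The integral becomes ∫ u**4 du from 5 to 14, with antiderivative u**5/5.
Back in s: F(s) = (s**2 + 5)**5/5.
Then F(3) - F(0) = (537824/5) - (625) = 534699/5.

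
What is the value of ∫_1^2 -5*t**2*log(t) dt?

Integrate by parts once (u = ln t, dv = -5*t**2 dt).
An antiderivative is F(t) = -5*t**3*(3*log(t) - 1)/9.
Then F(2) - F(1) = (40/9 - 40*log(2)/3) - (5/9) = 35/9 - 40*log(2)/3.

35/9 - 40*log(2)/3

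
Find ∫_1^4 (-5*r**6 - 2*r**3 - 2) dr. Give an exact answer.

By the power rule, an antiderivative is F(r) = -5*r**7/7 - r**4/2 - 2*r.
Then F(4) - F(1) = (-82872/7) - (-45/14) = -165699/14.

-165699/14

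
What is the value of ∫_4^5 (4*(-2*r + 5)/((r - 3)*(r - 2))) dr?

-log(81)

Factor the denominator: r**2 - 5*r + 6 = (r - 2)(r - 3).
Partial fractions: 4*(-2*r + 5)/((r - 3)*(r - 2)) = -4/(r - 2) - 4/(r - 3).
An antiderivative is F(r) = -4*log(r - 3) - 4*log(r - 2).
Then F(5) - F(4) = (-4*log(3) - 4*log(2)) - (-log(16)) = -log(81).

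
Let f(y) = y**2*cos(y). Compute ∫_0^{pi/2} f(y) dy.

Integrate by parts twice (u = y^2, dv = cos(y) dy).
An antiderivative is F(y) = y**2*sin(y) + 2*y*cos(y) - 2*sin(y).
Then F(pi/2) - F(0) = (-2 + pi**2/4) - (0) = -2 + pi**2/4.

-2 + pi**2/4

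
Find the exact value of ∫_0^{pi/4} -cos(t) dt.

-sqrt(2)/2

An antiderivative is F(t) = -sin(t).
Then F(pi/4) - F(0) = (-sqrt(2)/2) - (0) = -sqrt(2)/2.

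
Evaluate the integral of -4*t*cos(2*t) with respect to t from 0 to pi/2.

2

Integrate by parts once (u = t, dv = -4*cos(2*t) dt).
An antiderivative is F(t) = -2*t*sin(2*t) - cos(2*t).
Then F(pi/2) - F(0) = (1) - (-1) = 2.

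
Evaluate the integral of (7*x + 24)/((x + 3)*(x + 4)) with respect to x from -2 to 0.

Factor the denominator: x**2 + 7*x + 12 = (x + 4)(x + 3).
Partial fractions: (7*x + 24)/((x + 3)*(x + 4)) = 4/(x + 4) + 3/(x + 3).
An antiderivative is F(x) = 3*log(x + 3) + 4*log(x + 4).
Then F(0) - F(-2) = (3*log(3) + 8*log(2)) - (log(16)) = 4*log(2) + 3*log(3).

4*log(2) + 3*log(3)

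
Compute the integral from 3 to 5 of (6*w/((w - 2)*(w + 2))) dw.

Factor the denominator: w**2 - 4 = (w + 2)(w - 2).
Partial fractions: 6*w/((w - 2)*(w + 2)) = 3/(w + 2) + 3/(w - 2).
An antiderivative is F(w) = 3*log(w - 2) + 3*log(w + 2).
Then F(5) - F(3) = (3*log(3) + 3*log(7)) - (3*log(5)) = -3*log(5) + 3*log(3) + 3*log(7).

-3*log(5) + 3*log(3) + 3*log(7)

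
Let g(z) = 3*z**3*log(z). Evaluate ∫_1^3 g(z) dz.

-15 + 243*log(3)/4

Integrate by parts once (u = ln z, dv = 3*z**3 dz).
An antiderivative is F(z) = 3*z**4*(4*log(z) - 1)/16.
Then F(3) - F(1) = (-243/16 + 243*log(3)/4) - (-3/16) = -15 + 243*log(3)/4.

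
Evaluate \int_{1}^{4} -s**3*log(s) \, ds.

255/16 - 128*log(2)

Integrate by parts once (u = ln s, dv = -s**3 ds).
An antiderivative is F(s) = -s**4*(4*log(s) - 1)/16.
Then F(4) - F(1) = (16 - 128*log(2)) - (1/16) = 255/16 - 128*log(2).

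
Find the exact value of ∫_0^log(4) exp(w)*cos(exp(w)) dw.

Let u = exp(w), so du = exp(w) dw. When w = 0, u = 1; when w = log(4), u = 4.
The integral becomes ∫ cos(u) du from 1 to 4, with antiderivative sin(u).
Back in w: F(w) = sin(exp(w)).
Then F(log(4)) - F(0) = (sin(4)) - (sin(1)) = -sin(1) + sin(4).

-sin(1) + sin(4)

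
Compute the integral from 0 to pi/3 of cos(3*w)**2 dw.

pi/6

Use the identity cos^2(3*w) = (1 + cos(6*w))/2.
An antiderivative is F(w) = w/2 + sin(6*w)/12.
Then F(pi/3) - F(0) = (pi/6) - (0) = pi/6.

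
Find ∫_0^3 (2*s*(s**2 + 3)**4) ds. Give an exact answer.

Let u = s**2 + 3, so du = 2*s ds. When s = 0, u = 3; when s = 3, u = 12.
The integral becomes ∫ u**4 du from 3 to 12, with antiderivative u**5/5.
Back in s: F(s) = (s**2 + 3)**5/5.
Then F(3) - F(0) = (248832/5) - (243/5) = 248589/5.

248589/5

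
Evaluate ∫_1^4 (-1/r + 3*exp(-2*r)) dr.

An antiderivative is F(r) = -log(r) - 3*exp(-2*r)/2.
Then F(4) - F(1) = (-2*log(2) - 3*exp(-8)/2) - (-3*exp(-2)/2) = -2*log(2) - 3*exp(-8)/2 + 3*exp(-2)/2.

-2*log(2) - 3*exp(-8)/2 + 3*exp(-2)/2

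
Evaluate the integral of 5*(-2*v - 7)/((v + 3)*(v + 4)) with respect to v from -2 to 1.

-5*log(5) - 5*log(2)

Factor the denominator: v**2 + 7*v + 12 = (v + 4)(v + 3).
Partial fractions: 5*(-2*v - 7)/((v + 3)*(v + 4)) = -5/(v + 4) - 5/(v + 3).
An antiderivative is F(v) = -5*log(v + 3) - 5*log(v + 4).
Then F(1) - F(-2) = (-5*log(5) - 10*log(2)) - (-log(32)) = -5*log(5) - 5*log(2).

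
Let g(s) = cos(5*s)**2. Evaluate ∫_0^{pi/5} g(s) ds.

Use the identity cos^2(5*s) = (1 + cos(10*s))/2.
An antiderivative is F(s) = s/2 + sin(10*s)/20.
Then F(pi/5) - F(0) = (pi/10) - (0) = pi/10.

pi/10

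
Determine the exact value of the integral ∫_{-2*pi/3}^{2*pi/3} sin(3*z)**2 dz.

Use the identity sin^2(3*z) = (1 - cos(6*z))/2.
An antiderivative is F(z) = z/2 - sin(6*z)/12.
Then F(2*pi/3) - F(-2*pi/3) = (pi/3) - (-pi/3) = 2*pi/3.

2*pi/3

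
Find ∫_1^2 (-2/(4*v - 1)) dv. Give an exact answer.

-log(7)/2 + log(3)/2

An antiderivative is F(v) = -log(4*v - 1)/2.
Then F(2) - F(1) = (-log(7)/2) - (-log(3)/2) = -log(7)/2 + log(3)/2.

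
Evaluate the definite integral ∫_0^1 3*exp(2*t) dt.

-3/2 + 3*exp(2)/2

An antiderivative is F(t) = 3*exp(2*t)/2.
Then F(1) - F(0) = (3*exp(2)/2) - (3/2) = -3/2 + 3*exp(2)/2.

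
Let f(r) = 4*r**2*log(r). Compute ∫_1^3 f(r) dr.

Integrate by parts once (u = ln r, dv = 4*r**2 dr).
An antiderivative is F(r) = 4*r**3*(3*log(r) - 1)/9.
Then F(3) - F(1) = (-12 + 36*log(3)) - (-4/9) = -104/9 + 36*log(3).

-104/9 + 36*log(3)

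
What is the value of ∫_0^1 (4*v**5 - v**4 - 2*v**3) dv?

By the power rule, an antiderivative is F(v) = 2*v**6/3 - v**5/5 - v**4/2.
Then F(1) - F(0) = (-1/30) - (0) = -1/30.

-1/30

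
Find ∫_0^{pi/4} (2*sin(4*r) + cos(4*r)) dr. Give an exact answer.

1

An antiderivative is F(r) = sin(4*r)/4 - cos(4*r)/2.
Then F(pi/4) - F(0) = (1/2) - (-1/2) = 1.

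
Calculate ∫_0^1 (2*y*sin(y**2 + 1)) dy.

-cos(2) + cos(1)

Let u = y**2 + 1, so du = 2*y dy. When y = 0, u = 1; when y = 1, u = 2.
The integral becomes ∫ sin(u) du from 1 to 2, with antiderivative -cos(u).
Back in y: F(y) = -cos(y**2 + 1).
Then F(1) - F(0) = (-cos(2)) - (-cos(1)) = -cos(2) + cos(1).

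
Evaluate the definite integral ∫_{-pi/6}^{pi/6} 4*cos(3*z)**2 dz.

2*pi/3

Use the identity cos^2(3*z) = (1 + cos(6*z))/2.
An antiderivative is F(z) = 2*z + sin(6*z)/3.
Then F(pi/6) - F(-pi/6) = (pi/3) - (-pi/3) = 2*pi/3.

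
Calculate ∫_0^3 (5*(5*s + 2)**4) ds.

283965

Let u = 5*s + 2, so du = 5 ds. When s = 0, u = 2; when s = 3, u = 17.
The integral becomes ∫ u**4 du from 2 to 17, with antiderivative u**5/5.
Back in s: F(s) = (5*s + 2)**5/5.
Then F(3) - F(0) = (1419857/5) - (32/5) = 283965.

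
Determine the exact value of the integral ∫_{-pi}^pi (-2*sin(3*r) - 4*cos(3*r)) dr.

0

An antiderivative is F(r) = -4*sin(3*r)/3 + 2*cos(3*r)/3.
Then F(pi) - F(-pi) = (-2/3) - (-2/3) = 0.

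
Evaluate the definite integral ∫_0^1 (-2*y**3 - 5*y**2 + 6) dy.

By the power rule, an antiderivative is F(y) = -y**4/2 - 5*y**3/3 + 6*y.
Then F(1) - F(0) = (23/6) - (0) = 23/6.

23/6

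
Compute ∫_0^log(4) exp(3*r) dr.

Let u = exp(r), so du = exp(r) dr. When r = 0, u = 1; when r = log(4), u = 4.
The integral becomes ∫ u**2 du from 1 to 4, with antiderivative u**3/3.
Back in r: F(r) = exp(3*r)/3.
Then F(log(4)) - F(0) = (64/3) - (1/3) = 21.

21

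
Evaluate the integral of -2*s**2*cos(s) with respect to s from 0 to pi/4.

sqrt(2)*(-8*pi - pi**2 + 32)/16

Integrate by parts twice (u = s^2, dv = -2*cos(s) ds).
An antiderivative is F(s) = -2*s**2*sin(s) - 4*s*cos(s) + 4*sin(s).
Then F(pi/4) - F(0) = (sqrt(2)*(-8*pi - pi**2 + 32)/16) - (0) = sqrt(2)*(-8*pi - pi**2 + 32)/16.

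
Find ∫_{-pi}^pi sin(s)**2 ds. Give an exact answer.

pi

Use the identity sin^2(s) = (1 - cos(2*s))/2.
An antiderivative is F(s) = s/2 - sin(2*s)/4.
Then F(pi) - F(-pi) = (pi/2) - (-pi/2) = pi.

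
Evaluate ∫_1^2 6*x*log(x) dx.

Integrate by parts once (u = ln x, dv = 6*x dx).
An antiderivative is F(x) = 3*x**2*(2*log(x) - 1)/2.
Then F(2) - F(1) = (-6 + 12*log(2)) - (-3/2) = -9/2 + 12*log(2).

-9/2 + 12*log(2)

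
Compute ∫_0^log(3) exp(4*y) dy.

Let u = exp(y), so du = exp(y) dy. When y = 0, u = 1; when y = log(3), u = 3.
The integral becomes ∫ u**3 du from 1 to 3, with antiderivative u**4/4.
Back in y: F(y) = exp(4*y)/4.
Then F(log(3)) - F(0) = (81/4) - (1/4) = 20.

20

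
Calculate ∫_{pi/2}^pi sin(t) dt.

An antiderivative is F(t) = -cos(t).
Then F(pi) - F(pi/2) = (1) - (0) = 1.

1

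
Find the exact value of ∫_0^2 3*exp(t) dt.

-3 + 3*exp(2)

An antiderivative is F(t) = 3*exp(t).
Then F(2) - F(0) = (3*exp(2)) - (3) = -3 + 3*exp(2).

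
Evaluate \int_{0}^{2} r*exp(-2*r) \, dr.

(-5 + exp(4))*exp(-4)/4

Integrate by parts once (u = r, dv = exp(-2*r) dr).
An antiderivative is F(r) = (-2*r - 1)*exp(-2*r)/4.
Then F(2) - F(0) = (-5*exp(-4)/4) - (-1/4) = (-5 + exp(4))*exp(-4)/4.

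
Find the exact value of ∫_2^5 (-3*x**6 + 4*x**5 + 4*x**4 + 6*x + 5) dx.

By the power rule, an antiderivative is F(x) = -3*x**7/7 + 2*x**6/3 + 4*x**5/5 + 3*x**2 + 5*x.
Then F(5) - F(2) = (-429775/21) - (3718/105) = -717531/35.

-717531/35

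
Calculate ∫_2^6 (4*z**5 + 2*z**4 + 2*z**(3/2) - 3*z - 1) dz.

-16*sqrt(2)/5 + 144*sqrt(6)/5 + 511604/15

By the power rule, an antiderivative is F(z) = 2*z**6/3 + 4*z**(5/2)/5 + 2*z**5/5 - 3*z**2/2 - z.
Then F(6) - F(2) = (144*sqrt(6)/5 + 170772/5) - (16*sqrt(2)/5 + 712/15) = -16*sqrt(2)/5 + 144*sqrt(6)/5 + 511604/15.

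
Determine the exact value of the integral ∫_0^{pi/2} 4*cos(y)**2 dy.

pi

Use the identity cos^2(y) = (1 + cos(2*y))/2.
An antiderivative is F(y) = 2*y + sin(2*y).
Then F(pi/2) - F(0) = (pi) - (0) = pi.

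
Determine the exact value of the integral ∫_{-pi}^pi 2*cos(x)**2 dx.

Use the identity cos^2(x) = (1 + cos(2*x))/2.
An antiderivative is F(x) = x + sin(2*x)/2.
Then F(pi) - F(-pi) = (pi) - (-pi) = 2*pi.

2*pi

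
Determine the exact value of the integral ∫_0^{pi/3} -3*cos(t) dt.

-3*sqrt(3)/2

An antiderivative is F(t) = -3*sin(t).
Then F(pi/3) - F(0) = (-3*sqrt(3)/2) - (0) = -3*sqrt(3)/2.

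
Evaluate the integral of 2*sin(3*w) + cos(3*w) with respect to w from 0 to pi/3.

4/3

An antiderivative is F(w) = sin(3*w)/3 - 2*cos(3*w)/3.
Then F(pi/3) - F(0) = (2/3) - (-2/3) = 4/3.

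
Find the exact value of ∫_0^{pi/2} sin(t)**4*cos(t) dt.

Let u = sin(t), so du = cos(t) dt. When t = 0, u = 0; when t = pi/2, u = 1.
The integral becomes ∫ u**4 du from 0 to 1, with antiderivative u**5/5.
Back in t: F(t) = sin(t)**5/5.
Then F(pi/2) - F(0) = (1/5) - (0) = 1/5.

1/5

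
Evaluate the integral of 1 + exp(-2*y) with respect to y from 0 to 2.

An antiderivative is F(y) = y - exp(-2*y)/2.
Then F(2) - F(0) = (2 - exp(-4)/2) - (-1/2) = 5/2 - exp(-4)/2.

5/2 - exp(-4)/2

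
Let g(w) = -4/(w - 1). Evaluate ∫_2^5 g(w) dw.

An antiderivative is F(w) = -4*log(w - 1).
Then F(5) - F(2) = (-8*log(2)) - (0) = -8*log(2).

-8*log(2)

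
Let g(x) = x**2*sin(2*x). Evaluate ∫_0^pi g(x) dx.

Integrate by parts twice (u = x^2, dv = sin(2*x) dx).
An antiderivative is F(x) = -x**2*cos(2*x)/2 + x*sin(2*x)/2 + cos(2*x)/4.
Then F(pi) - F(0) = (1/4 - pi**2/2) - (1/4) = -pi**2/2.

-pi**2/2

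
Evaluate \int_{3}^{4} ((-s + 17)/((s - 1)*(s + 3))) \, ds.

-5*log(7) + log(2) + 9*log(3)

Factor the denominator: s**2 + 2*s - 3 = (s + 3)(s - 1).
Partial fractions: (-s + 17)/((s - 1)*(s + 3)) = -5/(s + 3) + 4/(s - 1).
An antiderivative is F(s) = 4*log(s - 1) - 5*log(s + 3).
Then F(4) - F(3) = (-5*log(7) + 4*log(3)) - (-5*log(3) - log(2)) = -5*log(7) + log(2) + 9*log(3).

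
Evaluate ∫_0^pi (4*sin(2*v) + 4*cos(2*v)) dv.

An antiderivative is F(v) = 2*sin(2*v) - 2*cos(2*v).
Then F(pi) - F(0) = (-2) - (-2) = 0.

0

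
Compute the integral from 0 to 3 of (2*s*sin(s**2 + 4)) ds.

-cos(13) + cos(4)

Let u = s**2 + 4, so du = 2*s ds. When s = 0, u = 4; when s = 3, u = 13.
The integral becomes ∫ sin(u) du from 4 to 13, with antiderivative -cos(u).
Back in s: F(s) = -cos(s**2 + 4).
Then F(3) - F(0) = (-cos(13)) - (-cos(4)) = -cos(13) + cos(4).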